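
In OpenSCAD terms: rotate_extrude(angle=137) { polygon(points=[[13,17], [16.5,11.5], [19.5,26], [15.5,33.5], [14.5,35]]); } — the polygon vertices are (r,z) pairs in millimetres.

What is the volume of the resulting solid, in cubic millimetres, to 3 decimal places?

Volume = 3281.388 mm³

Profile (r,z), 5 vertices: (13,17) (16.5,11.5) (19.5,26) (15.5,33.5) (14.5,35)
edge 0: (13,17)→(16.5,11.5)  cross = 13·11.5 − 16.5·17 = -131.0000; (r_i+r_j)·cross = 29.5·-131.0000 = -3864.5000
edge 1: (16.5,11.5)→(19.5,26)  cross = 16.5·26 − 19.5·11.5 = 204.7500; (r_i+r_j)·cross = 36·204.7500 = 7371.0000
edge 2: (19.5,26)→(15.5,33.5)  cross = 19.5·33.5 − 15.5·26 = 250.2500; (r_i+r_j)·cross = 35·250.2500 = 8758.7500
edge 3: (15.5,33.5)→(14.5,35)  cross = 15.5·35 − 14.5·33.5 = 56.7500; (r_i+r_j)·cross = 30·56.7500 = 1702.5000
edge 4: (14.5,35)→(13,17)  cross = 14.5·17 − 13·35 = -208.5000; (r_i+r_j)·cross = 27.5·-208.5000 = -5733.7500
Σcross = 172.2500 → A = |Σcross|/2 = 86.1250 mm²
Σ(r_i+r_j)·cross = 8234.0000 → first moment M = |Σ|/6 = 1372.3333
R_c = M/A = 1372.3333/86.1250 = 15.9342 mm
θ = 137° = 2.391101 rad
V = θ·R_c·A = 2.391101·15.9342·86.1250 = 3281.388 mm³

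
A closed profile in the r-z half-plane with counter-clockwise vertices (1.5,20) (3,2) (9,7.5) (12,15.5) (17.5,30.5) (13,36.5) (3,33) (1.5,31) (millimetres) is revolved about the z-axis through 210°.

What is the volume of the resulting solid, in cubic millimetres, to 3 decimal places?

Volume = 9944.275 mm³

Profile (r,z), 8 vertices: (1.5,20) (3,2) (9,7.5) (12,15.5) (17.5,30.5) (13,36.5) (3,33) (1.5,31)
edge 0: (1.5,20)→(3,2)  cross = 1.5·2 − 3·20 = -57.0000; (r_i+r_j)·cross = 4.5·-57.0000 = -256.5000
edge 1: (3,2)→(9,7.5)  cross = 3·7.5 − 9·2 = 4.5000; (r_i+r_j)·cross = 12·4.5000 = 54.0000
edge 2: (9,7.5)→(12,15.5)  cross = 9·15.5 − 12·7.5 = 49.5000; (r_i+r_j)·cross = 21·49.5000 = 1039.5000
edge 3: (12,15.5)→(17.5,30.5)  cross = 12·30.5 − 17.5·15.5 = 94.7500; (r_i+r_j)·cross = 29.5·94.7500 = 2795.1250
edge 4: (17.5,30.5)→(13,36.5)  cross = 17.5·36.5 − 13·30.5 = 242.2500; (r_i+r_j)·cross = 30.5·242.2500 = 7388.6250
edge 5: (13,36.5)→(3,33)  cross = 13·33 − 3·36.5 = 319.5000; (r_i+r_j)·cross = 16·319.5000 = 5112.0000
edge 6: (3,33)→(1.5,31)  cross = 3·31 − 1.5·33 = 43.5000; (r_i+r_j)·cross = 4.5·43.5000 = 195.7500
edge 7: (1.5,31)→(1.5,20)  cross = 1.5·20 − 1.5·31 = -16.5000; (r_i+r_j)·cross = 3·-16.5000 = -49.5000
Σcross = 680.5000 → A = |Σcross|/2 = 340.2500 mm²
Σ(r_i+r_j)·cross = 16279.0000 → first moment M = |Σ|/6 = 2713.1667
R_c = M/A = 2713.1667/340.2500 = 7.9740 mm
θ = 210° = 3.665191 rad
V = θ·R_c·A = 3.665191·7.9740·340.2500 = 9944.275 mm³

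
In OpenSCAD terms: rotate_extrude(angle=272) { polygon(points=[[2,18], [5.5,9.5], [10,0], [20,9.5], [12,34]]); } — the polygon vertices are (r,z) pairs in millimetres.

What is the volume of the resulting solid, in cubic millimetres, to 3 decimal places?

Profile (r,z), 5 vertices: (2,18) (5.5,9.5) (10,0) (20,9.5) (12,34)
edge 0: (2,18)→(5.5,9.5)  cross = 2·9.5 − 5.5·18 = -80.0000; (r_i+r_j)·cross = 7.5·-80.0000 = -600.0000
edge 1: (5.5,9.5)→(10,0)  cross = 5.5·0 − 10·9.5 = -95.0000; (r_i+r_j)·cross = 15.5·-95.0000 = -1472.5000
edge 2: (10,0)→(20,9.5)  cross = 10·9.5 − 20·0 = 95.0000; (r_i+r_j)·cross = 30·95.0000 = 2850.0000
edge 3: (20,9.5)→(12,34)  cross = 20·34 − 12·9.5 = 566.0000; (r_i+r_j)·cross = 32·566.0000 = 18112.0000
edge 4: (12,34)→(2,18)  cross = 12·18 − 2·34 = 148.0000; (r_i+r_j)·cross = 14·148.0000 = 2072.0000
Σcross = 634.0000 → A = |Σcross|/2 = 317.0000 mm²
Σ(r_i+r_j)·cross = 20961.5000 → first moment M = |Σ|/6 = 3493.5833
R_c = M/A = 3493.5833/317.0000 = 11.0208 mm
θ = 272° = 4.747296 rad
V = θ·R_c·A = 4.747296·11.0208·317.0000 = 16585.073 mm³

Volume = 16585.073 mm³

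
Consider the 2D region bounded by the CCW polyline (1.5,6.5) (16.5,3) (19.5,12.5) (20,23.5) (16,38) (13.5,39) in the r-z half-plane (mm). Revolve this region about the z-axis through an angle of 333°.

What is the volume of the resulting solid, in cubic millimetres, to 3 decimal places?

Profile (r,z), 6 vertices: (1.5,6.5) (16.5,3) (19.5,12.5) (20,23.5) (16,38) (13.5,39)
edge 0: (1.5,6.5)→(16.5,3)  cross = 1.5·3 − 16.5·6.5 = -102.7500; (r_i+r_j)·cross = 18·-102.7500 = -1849.5000
edge 1: (16.5,3)→(19.5,12.5)  cross = 16.5·12.5 − 19.5·3 = 147.7500; (r_i+r_j)·cross = 36·147.7500 = 5319.0000
edge 2: (19.5,12.5)→(20,23.5)  cross = 19.5·23.5 − 20·12.5 = 208.2500; (r_i+r_j)·cross = 39.5·208.2500 = 8225.8750
edge 3: (20,23.5)→(16,38)  cross = 20·38 − 16·23.5 = 384.0000; (r_i+r_j)·cross = 36·384.0000 = 13824.0000
edge 4: (16,38)→(13.5,39)  cross = 16·39 − 13.5·38 = 111.0000; (r_i+r_j)·cross = 29.5·111.0000 = 3274.5000
edge 5: (13.5,39)→(1.5,6.5)  cross = 13.5·6.5 − 1.5·39 = 29.2500; (r_i+r_j)·cross = 15·29.2500 = 438.7500
Σcross = 777.5000 → A = |Σcross|/2 = 388.7500 mm²
Σ(r_i+r_j)·cross = 29232.6250 → first moment M = |Σ|/6 = 4872.1042
R_c = M/A = 4872.1042/388.7500 = 12.5327 mm
θ = 333° = 5.811946 rad
V = θ·R_c·A = 5.811946·12.5327·388.7500 = 28316.408 mm³

Volume = 28316.408 mm³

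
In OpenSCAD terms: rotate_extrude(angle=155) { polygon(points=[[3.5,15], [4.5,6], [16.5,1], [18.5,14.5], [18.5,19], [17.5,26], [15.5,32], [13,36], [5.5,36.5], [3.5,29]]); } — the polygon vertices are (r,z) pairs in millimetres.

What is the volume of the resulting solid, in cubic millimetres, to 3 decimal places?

Profile (r,z), 10 vertices: (3.5,15) (4.5,6) (16.5,1) (18.5,14.5) (18.5,19) (17.5,26) (15.5,32) (13,36) (5.5,36.5) (3.5,29)
edge 0: (3.5,15)→(4.5,6)  cross = 3.5·6 − 4.5·15 = -46.5000; (r_i+r_j)·cross = 8·-46.5000 = -372.0000
edge 1: (4.5,6)→(16.5,1)  cross = 4.5·1 − 16.5·6 = -94.5000; (r_i+r_j)·cross = 21·-94.5000 = -1984.5000
edge 2: (16.5,1)→(18.5,14.5)  cross = 16.5·14.5 − 18.5·1 = 220.7500; (r_i+r_j)·cross = 35·220.7500 = 7726.2500
edge 3: (18.5,14.5)→(18.5,19)  cross = 18.5·19 − 18.5·14.5 = 83.2500; (r_i+r_j)·cross = 37·83.2500 = 3080.2500
edge 4: (18.5,19)→(17.5,26)  cross = 18.5·26 − 17.5·19 = 148.5000; (r_i+r_j)·cross = 36·148.5000 = 5346.0000
edge 5: (17.5,26)→(15.5,32)  cross = 17.5·32 − 15.5·26 = 157.0000; (r_i+r_j)·cross = 33·157.0000 = 5181.0000
edge 6: (15.5,32)→(13,36)  cross = 15.5·36 − 13·32 = 142.0000; (r_i+r_j)·cross = 28.5·142.0000 = 4047.0000
edge 7: (13,36)→(5.5,36.5)  cross = 13·36.5 − 5.5·36 = 276.5000; (r_i+r_j)·cross = 18.5·276.5000 = 5115.2500
edge 8: (5.5,36.5)→(3.5,29)  cross = 5.5·29 − 3.5·36.5 = 31.7500; (r_i+r_j)·cross = 9·31.7500 = 285.7500
edge 9: (3.5,29)→(3.5,15)  cross = 3.5·15 − 3.5·29 = -49.0000; (r_i+r_j)·cross = 7·-49.0000 = -343.0000
Σcross = 869.7500 → A = |Σcross|/2 = 434.8750 mm²
Σ(r_i+r_j)·cross = 28082.0000 → first moment M = |Σ|/6 = 4680.3333
R_c = M/A = 4680.3333/434.8750 = 10.7625 mm
θ = 155° = 2.705260 rad
V = θ·R_c·A = 2.705260·10.7625·434.8750 = 12661.520 mm³

Volume = 12661.520 mm³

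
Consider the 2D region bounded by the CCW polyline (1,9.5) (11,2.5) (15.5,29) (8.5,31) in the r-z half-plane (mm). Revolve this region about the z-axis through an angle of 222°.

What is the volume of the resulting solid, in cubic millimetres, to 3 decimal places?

Profile (r,z), 4 vertices: (1,9.5) (11,2.5) (15.5,29) (8.5,31)
edge 0: (1,9.5)→(11,2.5)  cross = 1·2.5 − 11·9.5 = -102.0000; (r_i+r_j)·cross = 12·-102.0000 = -1224.0000
edge 1: (11,2.5)→(15.5,29)  cross = 11·29 − 15.5·2.5 = 280.2500; (r_i+r_j)·cross = 26.5·280.2500 = 7426.6250
edge 2: (15.5,29)→(8.5,31)  cross = 15.5·31 − 8.5·29 = 234.0000; (r_i+r_j)·cross = 24·234.0000 = 5616.0000
edge 3: (8.5,31)→(1,9.5)  cross = 8.5·9.5 − 1·31 = 49.7500; (r_i+r_j)·cross = 9.5·49.7500 = 472.6250
Σcross = 462.0000 → A = |Σcross|/2 = 231.0000 mm²
Σ(r_i+r_j)·cross = 12291.2500 → first moment M = |Σ|/6 = 2048.5417
R_c = M/A = 2048.5417/231.0000 = 8.8681 mm
θ = 222° = 3.874631 rad
V = θ·R_c·A = 3.874631·8.8681·231.0000 = 7937.343 mm³

Volume = 7937.343 mm³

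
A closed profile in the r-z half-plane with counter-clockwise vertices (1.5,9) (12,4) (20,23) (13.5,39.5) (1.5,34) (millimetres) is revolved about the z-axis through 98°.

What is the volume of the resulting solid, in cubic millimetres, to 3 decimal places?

Profile (r,z), 5 vertices: (1.5,9) (12,4) (20,23) (13.5,39.5) (1.5,34)
edge 0: (1.5,9)→(12,4)  cross = 1.5·4 − 12·9 = -102.0000; (r_i+r_j)·cross = 13.5·-102.0000 = -1377.0000
edge 1: (12,4)→(20,23)  cross = 12·23 − 20·4 = 196.0000; (r_i+r_j)·cross = 32·196.0000 = 6272.0000
edge 2: (20,23)→(13.5,39.5)  cross = 20·39.5 − 13.5·23 = 479.5000; (r_i+r_j)·cross = 33.5·479.5000 = 16063.2500
edge 3: (13.5,39.5)→(1.5,34)  cross = 13.5·34 − 1.5·39.5 = 399.7500; (r_i+r_j)·cross = 15·399.7500 = 5996.2500
edge 4: (1.5,34)→(1.5,9)  cross = 1.5·9 − 1.5·34 = -37.5000; (r_i+r_j)·cross = 3·-37.5000 = -112.5000
Σcross = 935.7500 → A = |Σcross|/2 = 467.8750 mm²
Σ(r_i+r_j)·cross = 26842.0000 → first moment M = |Σ|/6 = 4473.6667
R_c = M/A = 4473.6667/467.8750 = 9.5617 mm
θ = 98° = 1.710423 rad
V = θ·R_c·A = 1.710423·9.5617·467.8750 = 7651.861 mm³

Volume = 7651.861 mm³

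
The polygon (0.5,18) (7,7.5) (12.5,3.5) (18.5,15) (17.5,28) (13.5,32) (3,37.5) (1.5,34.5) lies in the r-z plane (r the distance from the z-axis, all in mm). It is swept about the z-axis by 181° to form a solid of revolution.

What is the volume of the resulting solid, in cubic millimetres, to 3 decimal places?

Volume = 12309.354 mm³

Profile (r,z), 8 vertices: (0.5,18) (7,7.5) (12.5,3.5) (18.5,15) (17.5,28) (13.5,32) (3,37.5) (1.5,34.5)
edge 0: (0.5,18)→(7,7.5)  cross = 0.5·7.5 − 7·18 = -122.2500; (r_i+r_j)·cross = 7.5·-122.2500 = -916.8750
edge 1: (7,7.5)→(12.5,3.5)  cross = 7·3.5 − 12.5·7.5 = -69.2500; (r_i+r_j)·cross = 19.5·-69.2500 = -1350.3750
edge 2: (12.5,3.5)→(18.5,15)  cross = 12.5·15 − 18.5·3.5 = 122.7500; (r_i+r_j)·cross = 31·122.7500 = 3805.2500
edge 3: (18.5,15)→(17.5,28)  cross = 18.5·28 − 17.5·15 = 255.5000; (r_i+r_j)·cross = 36·255.5000 = 9198.0000
edge 4: (17.5,28)→(13.5,32)  cross = 17.5·32 − 13.5·28 = 182.0000; (r_i+r_j)·cross = 31·182.0000 = 5642.0000
edge 5: (13.5,32)→(3,37.5)  cross = 13.5·37.5 − 3·32 = 410.2500; (r_i+r_j)·cross = 16.5·410.2500 = 6769.1250
edge 6: (3,37.5)→(1.5,34.5)  cross = 3·34.5 − 1.5·37.5 = 47.2500; (r_i+r_j)·cross = 4.5·47.2500 = 212.6250
edge 7: (1.5,34.5)→(0.5,18)  cross = 1.5·18 − 0.5·34.5 = 9.7500; (r_i+r_j)·cross = 2·9.7500 = 19.5000
Σcross = 836.0000 → A = |Σcross|/2 = 418.0000 mm²
Σ(r_i+r_j)·cross = 23379.2500 → first moment M = |Σ|/6 = 3896.5417
R_c = M/A = 3896.5417/418.0000 = 9.3219 mm
θ = 181° = 3.159046 rad
V = θ·R_c·A = 3.159046·9.3219·418.0000 = 12309.354 mm³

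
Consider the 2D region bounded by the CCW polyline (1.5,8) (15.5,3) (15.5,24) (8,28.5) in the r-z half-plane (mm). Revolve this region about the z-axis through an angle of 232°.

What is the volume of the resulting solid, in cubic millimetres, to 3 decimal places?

Profile (r,z), 4 vertices: (1.5,8) (15.5,3) (15.5,24) (8,28.5)
edge 0: (1.5,8)→(15.5,3)  cross = 1.5·3 − 15.5·8 = -119.5000; (r_i+r_j)·cross = 17·-119.5000 = -2031.5000
edge 1: (15.5,3)→(15.5,24)  cross = 15.5·24 − 15.5·3 = 325.5000; (r_i+r_j)·cross = 31·325.5000 = 10090.5000
edge 2: (15.5,24)→(8,28.5)  cross = 15.5·28.5 − 8·24 = 249.7500; (r_i+r_j)·cross = 23.5·249.7500 = 5869.1250
edge 3: (8,28.5)→(1.5,8)  cross = 8·8 − 1.5·28.5 = 21.2500; (r_i+r_j)·cross = 9.5·21.2500 = 201.8750
Σcross = 477.0000 → A = |Σcross|/2 = 238.5000 mm²
Σ(r_i+r_j)·cross = 14130.0000 → first moment M = |Σ|/6 = 2355.0000
R_c = M/A = 2355.0000/238.5000 = 9.8742 mm
θ = 232° = 4.049164 rad
V = θ·R_c·A = 4.049164·9.8742·238.5000 = 9535.781 mm³

Volume = 9535.781 mm³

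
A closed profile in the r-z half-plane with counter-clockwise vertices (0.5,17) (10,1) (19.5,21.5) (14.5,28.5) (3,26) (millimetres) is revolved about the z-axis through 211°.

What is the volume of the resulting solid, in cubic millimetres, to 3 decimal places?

Profile (r,z), 5 vertices: (0.5,17) (10,1) (19.5,21.5) (14.5,28.5) (3,26)
edge 0: (0.5,17)→(10,1)  cross = 0.5·1 − 10·17 = -169.5000; (r_i+r_j)·cross = 10.5·-169.5000 = -1779.7500
edge 1: (10,1)→(19.5,21.5)  cross = 10·21.5 − 19.5·1 = 195.5000; (r_i+r_j)·cross = 29.5·195.5000 = 5767.2500
edge 2: (19.5,21.5)→(14.5,28.5)  cross = 19.5·28.5 − 14.5·21.5 = 244.0000; (r_i+r_j)·cross = 34·244.0000 = 8296.0000
edge 3: (14.5,28.5)→(3,26)  cross = 14.5·26 − 3·28.5 = 291.5000; (r_i+r_j)·cross = 17.5·291.5000 = 5101.2500
edge 4: (3,26)→(0.5,17)  cross = 3·17 − 0.5·26 = 38.0000; (r_i+r_j)·cross = 3.5·38.0000 = 133.0000
Σcross = 599.5000 → A = |Σcross|/2 = 299.7500 mm²
Σ(r_i+r_j)·cross = 17517.7500 → first moment M = |Σ|/6 = 2919.6250
R_c = M/A = 2919.6250/299.7500 = 9.7402 mm
θ = 211° = 3.682645 rad
V = θ·R_c·A = 3.682645·9.7402·299.7500 = 10751.942 mm³

Volume = 10751.942 mm³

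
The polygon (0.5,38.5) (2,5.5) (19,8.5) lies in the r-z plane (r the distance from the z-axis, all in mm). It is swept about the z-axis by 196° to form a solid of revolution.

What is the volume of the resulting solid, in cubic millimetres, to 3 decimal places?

Profile (r,z), 3 vertices: (0.5,38.5) (2,5.5) (19,8.5)
edge 0: (0.5,38.5)→(2,5.5)  cross = 0.5·5.5 − 2·38.5 = -74.2500; (r_i+r_j)·cross = 2.5·-74.2500 = -185.6250
edge 1: (2,5.5)→(19,8.5)  cross = 2·8.5 − 19·5.5 = -87.5000; (r_i+r_j)·cross = 21·-87.5000 = -1837.5000
edge 2: (19,8.5)→(0.5,38.5)  cross = 19·38.5 − 0.5·8.5 = 727.2500; (r_i+r_j)·cross = 19.5·727.2500 = 14181.3750
Σcross = 565.5000 → A = |Σcross|/2 = 282.7500 mm²
Σ(r_i+r_j)·cross = 12158.2500 → first moment M = |Σ|/6 = 2026.3750
R_c = M/A = 2026.3750/282.7500 = 7.1667 mm
θ = 196° = 3.420845 rad
V = θ·R_c·A = 3.420845·7.1667·282.7500 = 6931.915 mm³

Volume = 6931.915 mm³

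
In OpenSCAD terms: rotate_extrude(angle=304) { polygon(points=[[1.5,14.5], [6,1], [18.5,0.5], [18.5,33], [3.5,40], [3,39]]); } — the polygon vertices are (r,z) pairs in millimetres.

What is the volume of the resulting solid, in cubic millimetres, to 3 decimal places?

Volume = 30954.043 mm³

Profile (r,z), 6 vertices: (1.5,14.5) (6,1) (18.5,0.5) (18.5,33) (3.5,40) (3,39)
edge 0: (1.5,14.5)→(6,1)  cross = 1.5·1 − 6·14.5 = -85.5000; (r_i+r_j)·cross = 7.5·-85.5000 = -641.2500
edge 1: (6,1)→(18.5,0.5)  cross = 6·0.5 − 18.5·1 = -15.5000; (r_i+r_j)·cross = 24.5·-15.5000 = -379.7500
edge 2: (18.5,0.5)→(18.5,33)  cross = 18.5·33 − 18.5·0.5 = 601.2500; (r_i+r_j)·cross = 37·601.2500 = 22246.2500
edge 3: (18.5,33)→(3.5,40)  cross = 18.5·40 − 3.5·33 = 624.5000; (r_i+r_j)·cross = 22·624.5000 = 13739.0000
edge 4: (3.5,40)→(3,39)  cross = 3.5·39 − 3·40 = 16.5000; (r_i+r_j)·cross = 6.5·16.5000 = 107.2500
edge 5: (3,39)→(1.5,14.5)  cross = 3·14.5 − 1.5·39 = -15.0000; (r_i+r_j)·cross = 4.5·-15.0000 = -67.5000
Σcross = 1126.2500 → A = |Σcross|/2 = 563.1250 mm²
Σ(r_i+r_j)·cross = 35004.0000 → first moment M = |Σ|/6 = 5834.0000
R_c = M/A = 5834.0000/563.1250 = 10.3600 mm
θ = 304° = 5.305801 rad
V = θ·R_c·A = 5.305801·10.3600·563.1250 = 30954.043 mm³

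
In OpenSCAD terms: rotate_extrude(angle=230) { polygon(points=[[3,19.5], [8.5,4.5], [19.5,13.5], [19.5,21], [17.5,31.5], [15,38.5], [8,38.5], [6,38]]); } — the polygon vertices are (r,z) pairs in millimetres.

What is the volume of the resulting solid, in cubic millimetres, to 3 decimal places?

Profile (r,z), 8 vertices: (3,19.5) (8.5,4.5) (19.5,13.5) (19.5,21) (17.5,31.5) (15,38.5) (8,38.5) (6,38)
edge 0: (3,19.5)→(8.5,4.5)  cross = 3·4.5 − 8.5·19.5 = -152.2500; (r_i+r_j)·cross = 11.5·-152.2500 = -1750.8750
edge 1: (8.5,4.5)→(19.5,13.5)  cross = 8.5·13.5 − 19.5·4.5 = 27.0000; (r_i+r_j)·cross = 28·27.0000 = 756.0000
edge 2: (19.5,13.5)→(19.5,21)  cross = 19.5·21 − 19.5·13.5 = 146.2500; (r_i+r_j)·cross = 39·146.2500 = 5703.7500
edge 3: (19.5,21)→(17.5,31.5)  cross = 19.5·31.5 − 17.5·21 = 246.7500; (r_i+r_j)·cross = 37·246.7500 = 9129.7500
edge 4: (17.5,31.5)→(15,38.5)  cross = 17.5·38.5 − 15·31.5 = 201.2500; (r_i+r_j)·cross = 32.5·201.2500 = 6540.6250
edge 5: (15,38.5)→(8,38.5)  cross = 15·38.5 − 8·38.5 = 269.5000; (r_i+r_j)·cross = 23·269.5000 = 6198.5000
edge 6: (8,38.5)→(6,38)  cross = 8·38 − 6·38.5 = 73.0000; (r_i+r_j)·cross = 14·73.0000 = 1022.0000
edge 7: (6,38)→(3,19.5)  cross = 6·19.5 − 3·38 = 3.0000; (r_i+r_j)·cross = 9·3.0000 = 27.0000
Σcross = 814.5000 → A = |Σcross|/2 = 407.2500 mm²
Σ(r_i+r_j)·cross = 27626.7500 → first moment M = |Σ|/6 = 4604.4583
R_c = M/A = 4604.4583/407.2500 = 11.3062 mm
θ = 230° = 4.014257 rad
V = θ·R_c·A = 4.014257·11.3062·407.2500 = 18483.480 mm³

Volume = 18483.480 mm³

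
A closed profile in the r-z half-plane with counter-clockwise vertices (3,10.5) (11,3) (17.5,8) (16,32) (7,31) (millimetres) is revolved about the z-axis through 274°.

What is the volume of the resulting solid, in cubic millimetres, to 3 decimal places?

Volume = 15983.514 mm³

Profile (r,z), 5 vertices: (3,10.5) (11,3) (17.5,8) (16,32) (7,31)
edge 0: (3,10.5)→(11,3)  cross = 3·3 − 11·10.5 = -106.5000; (r_i+r_j)·cross = 14·-106.5000 = -1491.0000
edge 1: (11,3)→(17.5,8)  cross = 11·8 − 17.5·3 = 35.5000; (r_i+r_j)·cross = 28.5·35.5000 = 1011.7500
edge 2: (17.5,8)→(16,32)  cross = 17.5·32 − 16·8 = 432.0000; (r_i+r_j)·cross = 33.5·432.0000 = 14472.0000
edge 3: (16,32)→(7,31)  cross = 16·31 − 7·32 = 272.0000; (r_i+r_j)·cross = 23·272.0000 = 6256.0000
edge 4: (7,31)→(3,10.5)  cross = 7·10.5 − 3·31 = -19.5000; (r_i+r_j)·cross = 10·-19.5000 = -195.0000
Σcross = 613.5000 → A = |Σcross|/2 = 306.7500 mm²
Σ(r_i+r_j)·cross = 20053.7500 → first moment M = |Σ|/6 = 3342.2917
R_c = M/A = 3342.2917/306.7500 = 10.8958 mm
θ = 274° = 4.782202 rad
V = θ·R_c·A = 4.782202·10.8958·306.7500 = 15983.514 mm³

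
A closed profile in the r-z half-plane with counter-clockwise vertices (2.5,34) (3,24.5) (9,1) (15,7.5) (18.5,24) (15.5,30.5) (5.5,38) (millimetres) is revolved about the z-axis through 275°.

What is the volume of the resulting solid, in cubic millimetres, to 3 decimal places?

Profile (r,z), 7 vertices: (2.5,34) (3,24.5) (9,1) (15,7.5) (18.5,24) (15.5,30.5) (5.5,38)
edge 0: (2.5,34)→(3,24.5)  cross = 2.5·24.5 − 3·34 = -40.7500; (r_i+r_j)·cross = 5.5·-40.7500 = -224.1250
edge 1: (3,24.5)→(9,1)  cross = 3·1 − 9·24.5 = -217.5000; (r_i+r_j)·cross = 12·-217.5000 = -2610.0000
edge 2: (9,1)→(15,7.5)  cross = 9·7.5 − 15·1 = 52.5000; (r_i+r_j)·cross = 24·52.5000 = 1260.0000
edge 3: (15,7.5)→(18.5,24)  cross = 15·24 − 18.5·7.5 = 221.2500; (r_i+r_j)·cross = 33.5·221.2500 = 7411.8750
edge 4: (18.5,24)→(15.5,30.5)  cross = 18.5·30.5 − 15.5·24 = 192.2500; (r_i+r_j)·cross = 34·192.2500 = 6536.5000
edge 5: (15.5,30.5)→(5.5,38)  cross = 15.5·38 − 5.5·30.5 = 421.2500; (r_i+r_j)·cross = 21·421.2500 = 8846.2500
edge 6: (5.5,38)→(2.5,34)  cross = 5.5·34 − 2.5·38 = 92.0000; (r_i+r_j)·cross = 8·92.0000 = 736.0000
Σcross = 721.0000 → A = |Σcross|/2 = 360.5000 mm²
Σ(r_i+r_j)·cross = 21956.5000 → first moment M = |Σ|/6 = 3659.4167
R_c = M/A = 3659.4167/360.5000 = 10.1509 mm
θ = 275° = 4.799655 rad
V = θ·R_c·A = 4.799655·10.1509·360.5000 = 17563.939 mm³

Volume = 17563.939 mm³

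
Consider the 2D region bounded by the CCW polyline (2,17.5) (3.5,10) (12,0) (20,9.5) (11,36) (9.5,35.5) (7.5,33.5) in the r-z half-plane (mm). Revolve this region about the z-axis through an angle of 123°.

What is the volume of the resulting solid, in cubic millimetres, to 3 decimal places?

Volume = 8275.830 mm³

Profile (r,z), 7 vertices: (2,17.5) (3.5,10) (12,0) (20,9.5) (11,36) (9.5,35.5) (7.5,33.5)
edge 0: (2,17.5)→(3.5,10)  cross = 2·10 − 3.5·17.5 = -41.2500; (r_i+r_j)·cross = 5.5·-41.2500 = -226.8750
edge 1: (3.5,10)→(12,0)  cross = 3.5·0 − 12·10 = -120.0000; (r_i+r_j)·cross = 15.5·-120.0000 = -1860.0000
edge 2: (12,0)→(20,9.5)  cross = 12·9.5 − 20·0 = 114.0000; (r_i+r_j)·cross = 32·114.0000 = 3648.0000
edge 3: (20,9.5)→(11,36)  cross = 20·36 − 11·9.5 = 615.5000; (r_i+r_j)·cross = 31·615.5000 = 19080.5000
edge 4: (11,36)→(9.5,35.5)  cross = 11·35.5 − 9.5·36 = 48.5000; (r_i+r_j)·cross = 20.5·48.5000 = 994.2500
edge 5: (9.5,35.5)→(7.5,33.5)  cross = 9.5·33.5 − 7.5·35.5 = 52.0000; (r_i+r_j)·cross = 17·52.0000 = 884.0000
edge 6: (7.5,33.5)→(2,17.5)  cross = 7.5·17.5 − 2·33.5 = 64.2500; (r_i+r_j)·cross = 9.5·64.2500 = 610.3750
Σcross = 733.0000 → A = |Σcross|/2 = 366.5000 mm²
Σ(r_i+r_j)·cross = 23130.2500 → first moment M = |Σ|/6 = 3855.0417
R_c = M/A = 3855.0417/366.5000 = 10.5185 mm
θ = 123° = 2.146755 rad
V = θ·R_c·A = 2.146755·10.5185·366.5000 = 8275.830 mm³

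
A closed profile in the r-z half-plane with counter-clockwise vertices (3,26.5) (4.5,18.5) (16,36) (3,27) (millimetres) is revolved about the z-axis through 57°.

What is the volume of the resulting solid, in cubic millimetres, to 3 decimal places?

Volume = 484.465 mm³

Profile (r,z), 4 vertices: (3,26.5) (4.5,18.5) (16,36) (3,27)
edge 0: (3,26.5)→(4.5,18.5)  cross = 3·18.5 − 4.5·26.5 = -63.7500; (r_i+r_j)·cross = 7.5·-63.7500 = -478.1250
edge 1: (4.5,18.5)→(16,36)  cross = 4.5·36 − 16·18.5 = -134.0000; (r_i+r_j)·cross = 20.5·-134.0000 = -2747.0000
edge 2: (16,36)→(3,27)  cross = 16·27 − 3·36 = 324.0000; (r_i+r_j)·cross = 19·324.0000 = 6156.0000
edge 3: (3,27)→(3,26.5)  cross = 3·26.5 − 3·27 = -1.5000; (r_i+r_j)·cross = 6·-1.5000 = -9.0000
Σcross = 124.7500 → A = |Σcross|/2 = 62.3750 mm²
Σ(r_i+r_j)·cross = 2921.8750 → first moment M = |Σ|/6 = 486.9792
R_c = M/A = 486.9792/62.3750 = 7.8073 mm
θ = 57° = 0.994838 rad
V = θ·R_c·A = 0.994838·7.8073·62.3750 = 484.465 mm³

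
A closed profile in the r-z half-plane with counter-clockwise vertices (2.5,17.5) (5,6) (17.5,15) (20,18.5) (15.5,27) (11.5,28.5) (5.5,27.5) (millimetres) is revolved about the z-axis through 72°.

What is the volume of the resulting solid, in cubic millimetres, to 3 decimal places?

Profile (r,z), 7 vertices: (2.5,17.5) (5,6) (17.5,15) (20,18.5) (15.5,27) (11.5,28.5) (5.5,27.5)
edge 0: (2.5,17.5)→(5,6)  cross = 2.5·6 − 5·17.5 = -72.5000; (r_i+r_j)·cross = 7.5·-72.5000 = -543.7500
edge 1: (5,6)→(17.5,15)  cross = 5·15 − 17.5·6 = -30.0000; (r_i+r_j)·cross = 22.5·-30.0000 = -675.0000
edge 2: (17.5,15)→(20,18.5)  cross = 17.5·18.5 − 20·15 = 23.7500; (r_i+r_j)·cross = 37.5·23.7500 = 890.6250
edge 3: (20,18.5)→(15.5,27)  cross = 20·27 − 15.5·18.5 = 253.2500; (r_i+r_j)·cross = 35.5·253.2500 = 8990.3750
edge 4: (15.5,27)→(11.5,28.5)  cross = 15.5·28.5 − 11.5·27 = 131.2500; (r_i+r_j)·cross = 27·131.2500 = 3543.7500
edge 5: (11.5,28.5)→(5.5,27.5)  cross = 11.5·27.5 − 5.5·28.5 = 159.5000; (r_i+r_j)·cross = 17·159.5000 = 2711.5000
edge 6: (5.5,27.5)→(2.5,17.5)  cross = 5.5·17.5 − 2.5·27.5 = 27.5000; (r_i+r_j)·cross = 8·27.5000 = 220.0000
Σcross = 492.7500 → A = |Σcross|/2 = 246.3750 mm²
Σ(r_i+r_j)·cross = 15137.5000 → first moment M = |Σ|/6 = 2522.9167
R_c = M/A = 2522.9167/246.3750 = 10.2401 mm
θ = 72° = 1.256637 rad
V = θ·R_c·A = 1.256637·10.2401·246.3750 = 3170.391 mm³

Volume = 3170.391 mm³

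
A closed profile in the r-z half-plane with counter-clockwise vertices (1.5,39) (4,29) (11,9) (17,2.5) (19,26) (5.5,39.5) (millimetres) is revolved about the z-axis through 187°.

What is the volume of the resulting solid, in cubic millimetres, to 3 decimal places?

Profile (r,z), 6 vertices: (1.5,39) (4,29) (11,9) (17,2.5) (19,26) (5.5,39.5)
edge 0: (1.5,39)→(4,29)  cross = 1.5·29 − 4·39 = -112.5000; (r_i+r_j)·cross = 5.5·-112.5000 = -618.7500
edge 1: (4,29)→(11,9)  cross = 4·9 − 11·29 = -283.0000; (r_i+r_j)·cross = 15·-283.0000 = -4245.0000
edge 2: (11,9)→(17,2.5)  cross = 11·2.5 − 17·9 = -125.5000; (r_i+r_j)·cross = 28·-125.5000 = -3514.0000
edge 3: (17,2.5)→(19,26)  cross = 17·26 − 19·2.5 = 394.5000; (r_i+r_j)·cross = 36·394.5000 = 14202.0000
edge 4: (19,26)→(5.5,39.5)  cross = 19·39.5 − 5.5·26 = 607.5000; (r_i+r_j)·cross = 24.5·607.5000 = 14883.7500
edge 5: (5.5,39.5)→(1.5,39)  cross = 5.5·39 − 1.5·39.5 = 155.2500; (r_i+r_j)·cross = 7·155.2500 = 1086.7500
Σcross = 636.2500 → A = |Σcross|/2 = 318.1250 mm²
Σ(r_i+r_j)·cross = 21794.7500 → first moment M = |Σ|/6 = 3632.4583
R_c = M/A = 3632.4583/318.1250 = 11.4183 mm
θ = 187° = 3.263766 rad
V = θ·R_c·A = 3.263766·11.4183·318.1250 = 11855.493 mm³

Volume = 11855.493 mm³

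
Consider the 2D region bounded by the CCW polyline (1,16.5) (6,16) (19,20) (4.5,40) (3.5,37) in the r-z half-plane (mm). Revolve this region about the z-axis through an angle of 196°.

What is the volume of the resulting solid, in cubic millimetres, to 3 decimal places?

Volume = 6197.075 mm³

Profile (r,z), 5 vertices: (1,16.5) (6,16) (19,20) (4.5,40) (3.5,37)
edge 0: (1,16.5)→(6,16)  cross = 1·16 − 6·16.5 = -83.0000; (r_i+r_j)·cross = 7·-83.0000 = -581.0000
edge 1: (6,16)→(19,20)  cross = 6·20 − 19·16 = -184.0000; (r_i+r_j)·cross = 25·-184.0000 = -4600.0000
edge 2: (19,20)→(4.5,40)  cross = 19·40 − 4.5·20 = 670.0000; (r_i+r_j)·cross = 23.5·670.0000 = 15745.0000
edge 3: (4.5,40)→(3.5,37)  cross = 4.5·37 − 3.5·40 = 26.5000; (r_i+r_j)·cross = 8·26.5000 = 212.0000
edge 4: (3.5,37)→(1,16.5)  cross = 3.5·16.5 − 1·37 = 20.7500; (r_i+r_j)·cross = 4.5·20.7500 = 93.3750
Σcross = 450.2500 → A = |Σcross|/2 = 225.1250 mm²
Σ(r_i+r_j)·cross = 10869.3750 → first moment M = |Σ|/6 = 1811.5625
R_c = M/A = 1811.5625/225.1250 = 8.0469 mm
θ = 196° = 3.420845 rad
V = θ·R_c·A = 3.420845·8.0469·225.1250 = 6197.075 mm³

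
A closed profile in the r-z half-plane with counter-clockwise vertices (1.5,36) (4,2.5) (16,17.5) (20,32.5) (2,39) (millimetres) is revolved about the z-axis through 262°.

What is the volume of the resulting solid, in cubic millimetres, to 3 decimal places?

Profile (r,z), 5 vertices: (1.5,36) (4,2.5) (16,17.5) (20,32.5) (2,39)
edge 0: (1.5,36)→(4,2.5)  cross = 1.5·2.5 − 4·36 = -140.2500; (r_i+r_j)·cross = 5.5·-140.2500 = -771.3750
edge 1: (4,2.5)→(16,17.5)  cross = 4·17.5 − 16·2.5 = 30.0000; (r_i+r_j)·cross = 20·30.0000 = 600.0000
edge 2: (16,17.5)→(20,32.5)  cross = 16·32.5 − 20·17.5 = 170.0000; (r_i+r_j)·cross = 36·170.0000 = 6120.0000
edge 3: (20,32.5)→(2,39)  cross = 20·39 − 2·32.5 = 715.0000; (r_i+r_j)·cross = 22·715.0000 = 15730.0000
edge 4: (2,39)→(1.5,36)  cross = 2·36 − 1.5·39 = 13.5000; (r_i+r_j)·cross = 3.5·13.5000 = 47.2500
Σcross = 788.2500 → A = |Σcross|/2 = 394.1250 mm²
Σ(r_i+r_j)·cross = 21725.8750 → first moment M = |Σ|/6 = 3620.9792
R_c = M/A = 3620.9792/394.1250 = 9.1874 mm
θ = 262° = 4.572763 rad
V = θ·R_c·A = 4.572763·9.1874·394.1250 = 16557.878 mm³

Volume = 16557.878 mm³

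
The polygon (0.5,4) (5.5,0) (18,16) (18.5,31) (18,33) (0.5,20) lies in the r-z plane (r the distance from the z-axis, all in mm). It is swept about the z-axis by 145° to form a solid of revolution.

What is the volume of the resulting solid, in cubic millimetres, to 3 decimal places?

Volume = 8335.373 mm³

Profile (r,z), 6 vertices: (0.5,4) (5.5,0) (18,16) (18.5,31) (18,33) (0.5,20)
edge 0: (0.5,4)→(5.5,0)  cross = 0.5·0 − 5.5·4 = -22.0000; (r_i+r_j)·cross = 6·-22.0000 = -132.0000
edge 1: (5.5,0)→(18,16)  cross = 5.5·16 − 18·0 = 88.0000; (r_i+r_j)·cross = 23.5·88.0000 = 2068.0000
edge 2: (18,16)→(18.5,31)  cross = 18·31 − 18.5·16 = 262.0000; (r_i+r_j)·cross = 36.5·262.0000 = 9563.0000
edge 3: (18.5,31)→(18,33)  cross = 18.5·33 − 18·31 = 52.5000; (r_i+r_j)·cross = 36.5·52.5000 = 1916.2500
edge 4: (18,33)→(0.5,20)  cross = 18·20 − 0.5·33 = 343.5000; (r_i+r_j)·cross = 18.5·343.5000 = 6354.7500
edge 5: (0.5,20)→(0.5,4)  cross = 0.5·4 − 0.5·20 = -8.0000; (r_i+r_j)·cross = 1·-8.0000 = -8.0000
Σcross = 716.0000 → A = |Σcross|/2 = 358.0000 mm²
Σ(r_i+r_j)·cross = 19762.0000 → first moment M = |Σ|/6 = 3293.6667
R_c = M/A = 3293.6667/358.0000 = 9.2002 mm
θ = 145° = 2.530727 rad
V = θ·R_c·A = 2.530727·9.2002·358.0000 = 8335.373 mm³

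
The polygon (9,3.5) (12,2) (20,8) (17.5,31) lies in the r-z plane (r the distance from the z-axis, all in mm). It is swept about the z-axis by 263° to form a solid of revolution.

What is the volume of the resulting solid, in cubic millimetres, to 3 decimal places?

Volume = 10341.470 mm³

Profile (r,z), 4 vertices: (9,3.5) (12,2) (20,8) (17.5,31)
edge 0: (9,3.5)→(12,2)  cross = 9·2 − 12·3.5 = -24.0000; (r_i+r_j)·cross = 21·-24.0000 = -504.0000
edge 1: (12,2)→(20,8)  cross = 12·8 − 20·2 = 56.0000; (r_i+r_j)·cross = 32·56.0000 = 1792.0000
edge 2: (20,8)→(17.5,31)  cross = 20·31 − 17.5·8 = 480.0000; (r_i+r_j)·cross = 37.5·480.0000 = 18000.0000
edge 3: (17.5,31)→(9,3.5)  cross = 17.5·3.5 − 9·31 = -217.7500; (r_i+r_j)·cross = 26.5·-217.7500 = -5770.3750
Σcross = 294.2500 → A = |Σcross|/2 = 147.1250 mm²
Σ(r_i+r_j)·cross = 13517.6250 → first moment M = |Σ|/6 = 2252.9375
R_c = M/A = 2252.9375/147.1250 = 15.3131 mm
θ = 263° = 4.590216 rad
V = θ·R_c·A = 4.590216·15.3131·147.1250 = 10341.470 mm³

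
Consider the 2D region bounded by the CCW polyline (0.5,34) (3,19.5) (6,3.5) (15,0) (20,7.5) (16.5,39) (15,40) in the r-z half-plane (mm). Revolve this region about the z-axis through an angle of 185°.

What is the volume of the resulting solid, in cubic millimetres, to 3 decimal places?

Volume = 19084.844 mm³

Profile (r,z), 7 vertices: (0.5,34) (3,19.5) (6,3.5) (15,0) (20,7.5) (16.5,39) (15,40)
edge 0: (0.5,34)→(3,19.5)  cross = 0.5·19.5 − 3·34 = -92.2500; (r_i+r_j)·cross = 3.5·-92.2500 = -322.8750
edge 1: (3,19.5)→(6,3.5)  cross = 3·3.5 − 6·19.5 = -106.5000; (r_i+r_j)·cross = 9·-106.5000 = -958.5000
edge 2: (6,3.5)→(15,0)  cross = 6·0 − 15·3.5 = -52.5000; (r_i+r_j)·cross = 21·-52.5000 = -1102.5000
edge 3: (15,0)→(20,7.5)  cross = 15·7.5 − 20·0 = 112.5000; (r_i+r_j)·cross = 35·112.5000 = 3937.5000
edge 4: (20,7.5)→(16.5,39)  cross = 20·39 − 16.5·7.5 = 656.2500; (r_i+r_j)·cross = 36.5·656.2500 = 23953.1250
edge 5: (16.5,39)→(15,40)  cross = 16.5·40 − 15·39 = 75.0000; (r_i+r_j)·cross = 31.5·75.0000 = 2362.5000
edge 6: (15,40)→(0.5,34)  cross = 15·34 − 0.5·40 = 490.0000; (r_i+r_j)·cross = 15.5·490.0000 = 7595.0000
Σcross = 1082.5000 → A = |Σcross|/2 = 541.2500 mm²
Σ(r_i+r_j)·cross = 35464.2500 → first moment M = |Σ|/6 = 5910.7083
R_c = M/A = 5910.7083/541.2500 = 10.9205 mm
θ = 185° = 3.228859 rad
V = θ·R_c·A = 3.228859·10.9205·541.2500 = 19084.844 mm³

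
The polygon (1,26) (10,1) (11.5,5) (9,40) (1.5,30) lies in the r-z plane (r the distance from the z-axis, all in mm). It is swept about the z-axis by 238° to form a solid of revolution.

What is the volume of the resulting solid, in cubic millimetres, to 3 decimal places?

Volume = 6032.651 mm³

Profile (r,z), 5 vertices: (1,26) (10,1) (11.5,5) (9,40) (1.5,30)
edge 0: (1,26)→(10,1)  cross = 1·1 − 10·26 = -259.0000; (r_i+r_j)·cross = 11·-259.0000 = -2849.0000
edge 1: (10,1)→(11.5,5)  cross = 10·5 − 11.5·1 = 38.5000; (r_i+r_j)·cross = 21.5·38.5000 = 827.7500
edge 2: (11.5,5)→(9,40)  cross = 11.5·40 − 9·5 = 415.0000; (r_i+r_j)·cross = 20.5·415.0000 = 8507.5000
edge 3: (9,40)→(1.5,30)  cross = 9·30 − 1.5·40 = 210.0000; (r_i+r_j)·cross = 10.5·210.0000 = 2205.0000
edge 4: (1.5,30)→(1,26)  cross = 1.5·26 − 1·30 = 9.0000; (r_i+r_j)·cross = 2.5·9.0000 = 22.5000
Σcross = 413.5000 → A = |Σcross|/2 = 206.7500 mm²
Σ(r_i+r_j)·cross = 8713.7500 → first moment M = |Σ|/6 = 1452.2917
R_c = M/A = 1452.2917/206.7500 = 7.0244 mm
θ = 238° = 4.153884 rad
V = θ·R_c·A = 4.153884·7.0244·206.7500 = 6032.651 mm³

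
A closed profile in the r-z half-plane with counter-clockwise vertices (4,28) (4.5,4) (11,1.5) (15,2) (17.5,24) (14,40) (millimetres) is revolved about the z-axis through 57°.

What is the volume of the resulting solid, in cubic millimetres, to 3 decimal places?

Volume = 4091.954 mm³

Profile (r,z), 6 vertices: (4,28) (4.5,4) (11,1.5) (15,2) (17.5,24) (14,40)
edge 0: (4,28)→(4.5,4)  cross = 4·4 − 4.5·28 = -110.0000; (r_i+r_j)·cross = 8.5·-110.0000 = -935.0000
edge 1: (4.5,4)→(11,1.5)  cross = 4.5·1.5 − 11·4 = -37.2500; (r_i+r_j)·cross = 15.5·-37.2500 = -577.3750
edge 2: (11,1.5)→(15,2)  cross = 11·2 − 15·1.5 = -0.5000; (r_i+r_j)·cross = 26·-0.5000 = -13.0000
edge 3: (15,2)→(17.5,24)  cross = 15·24 − 17.5·2 = 325.0000; (r_i+r_j)·cross = 32.5·325.0000 = 10562.5000
edge 4: (17.5,24)→(14,40)  cross = 17.5·40 − 14·24 = 364.0000; (r_i+r_j)·cross = 31.5·364.0000 = 11466.0000
edge 5: (14,40)→(4,28)  cross = 14·28 − 4·40 = 232.0000; (r_i+r_j)·cross = 18·232.0000 = 4176.0000
Σcross = 773.2500 → A = |Σcross|/2 = 386.6250 mm²
Σ(r_i+r_j)·cross = 24679.1250 → first moment M = |Σ|/6 = 4113.1875
R_c = M/A = 4113.1875/386.6250 = 10.6387 mm
θ = 57° = 0.994838 rad
V = θ·R_c·A = 0.994838·10.6387·386.6250 = 4091.954 mm³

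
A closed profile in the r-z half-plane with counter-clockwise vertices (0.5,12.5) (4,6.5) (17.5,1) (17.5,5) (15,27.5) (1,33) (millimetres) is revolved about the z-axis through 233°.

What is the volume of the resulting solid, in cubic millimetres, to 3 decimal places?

Volume = 13932.993 mm³

Profile (r,z), 6 vertices: (0.5,12.5) (4,6.5) (17.5,1) (17.5,5) (15,27.5) (1,33)
edge 0: (0.5,12.5)→(4,6.5)  cross = 0.5·6.5 − 4·12.5 = -46.7500; (r_i+r_j)·cross = 4.5·-46.7500 = -210.3750
edge 1: (4,6.5)→(17.5,1)  cross = 4·1 − 17.5·6.5 = -109.7500; (r_i+r_j)·cross = 21.5·-109.7500 = -2359.6250
edge 2: (17.5,1)→(17.5,5)  cross = 17.5·5 − 17.5·1 = 70.0000; (r_i+r_j)·cross = 35·70.0000 = 2450.0000
edge 3: (17.5,5)→(15,27.5)  cross = 17.5·27.5 − 15·5 = 406.2500; (r_i+r_j)·cross = 32.5·406.2500 = 13203.1250
edge 4: (15,27.5)→(1,33)  cross = 15·33 − 1·27.5 = 467.5000; (r_i+r_j)·cross = 16·467.5000 = 7480.0000
edge 5: (1,33)→(0.5,12.5)  cross = 1·12.5 − 0.5·33 = -4.0000; (r_i+r_j)·cross = 1.5·-4.0000 = -6.0000
Σcross = 783.2500 → A = |Σcross|/2 = 391.6250 mm²
Σ(r_i+r_j)·cross = 20557.1250 → first moment M = |Σ|/6 = 3426.1875
R_c = M/A = 3426.1875/391.6250 = 8.7486 mm
θ = 233° = 4.066617 rad
V = θ·R_c·A = 4.066617·8.7486·391.6250 = 13932.993 mm³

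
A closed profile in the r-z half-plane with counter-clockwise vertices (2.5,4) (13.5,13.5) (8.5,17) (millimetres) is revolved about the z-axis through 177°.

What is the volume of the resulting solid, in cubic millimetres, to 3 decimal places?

Profile (r,z), 3 vertices: (2.5,4) (13.5,13.5) (8.5,17)
edge 0: (2.5,4)→(13.5,13.5)  cross = 2.5·13.5 − 13.5·4 = -20.2500; (r_i+r_j)·cross = 16·-20.2500 = -324.0000
edge 1: (13.5,13.5)→(8.5,17)  cross = 13.5·17 − 8.5·13.5 = 114.7500; (r_i+r_j)·cross = 22·114.7500 = 2524.5000
edge 2: (8.5,17)→(2.5,4)  cross = 8.5·4 − 2.5·17 = -8.5000; (r_i+r_j)·cross = 11·-8.5000 = -93.5000
Σcross = 86.0000 → A = |Σcross|/2 = 43.0000 mm²
Σ(r_i+r_j)·cross = 2107.0000 → first moment M = |Σ|/6 = 351.1667
R_c = M/A = 351.1667/43.0000 = 8.1667 mm
θ = 177° = 3.089233 rad
V = θ·R_c·A = 3.089233·8.1667·43.0000 = 1084.836 mm³

Volume = 1084.836 mm³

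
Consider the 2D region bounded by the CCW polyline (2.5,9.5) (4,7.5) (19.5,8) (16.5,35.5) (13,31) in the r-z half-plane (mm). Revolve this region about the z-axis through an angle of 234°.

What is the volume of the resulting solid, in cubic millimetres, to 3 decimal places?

Volume = 13305.221 mm³

Profile (r,z), 5 vertices: (2.5,9.5) (4,7.5) (19.5,8) (16.5,35.5) (13,31)
edge 0: (2.5,9.5)→(4,7.5)  cross = 2.5·7.5 − 4·9.5 = -19.2500; (r_i+r_j)·cross = 6.5·-19.2500 = -125.1250
edge 1: (4,7.5)→(19.5,8)  cross = 4·8 − 19.5·7.5 = -114.2500; (r_i+r_j)·cross = 23.5·-114.2500 = -2684.8750
edge 2: (19.5,8)→(16.5,35.5)  cross = 19.5·35.5 − 16.5·8 = 560.2500; (r_i+r_j)·cross = 36·560.2500 = 20169.0000
edge 3: (16.5,35.5)→(13,31)  cross = 16.5·31 − 13·35.5 = 50.0000; (r_i+r_j)·cross = 29.5·50.0000 = 1475.0000
edge 4: (13,31)→(2.5,9.5)  cross = 13·9.5 − 2.5·31 = 46.0000; (r_i+r_j)·cross = 15.5·46.0000 = 713.0000
Σcross = 522.7500 → A = |Σcross|/2 = 261.3750 mm²
Σ(r_i+r_j)·cross = 19547.0000 → first moment M = |Σ|/6 = 3257.8333
R_c = M/A = 3257.8333/261.3750 = 12.4642 mm
θ = 234° = 4.084070 rad
V = θ·R_c·A = 4.084070·12.4642·261.3750 = 13305.221 mm³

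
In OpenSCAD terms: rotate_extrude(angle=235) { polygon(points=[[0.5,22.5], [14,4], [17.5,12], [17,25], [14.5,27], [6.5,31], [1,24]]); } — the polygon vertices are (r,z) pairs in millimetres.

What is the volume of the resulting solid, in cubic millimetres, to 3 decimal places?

Volume = 11177.507 mm³

Profile (r,z), 7 vertices: (0.5,22.5) (14,4) (17.5,12) (17,25) (14.5,27) (6.5,31) (1,24)
edge 0: (0.5,22.5)→(14,4)  cross = 0.5·4 − 14·22.5 = -313.0000; (r_i+r_j)·cross = 14.5·-313.0000 = -4538.5000
edge 1: (14,4)→(17.5,12)  cross = 14·12 − 17.5·4 = 98.0000; (r_i+r_j)·cross = 31.5·98.0000 = 3087.0000
edge 2: (17.5,12)→(17,25)  cross = 17.5·25 − 17·12 = 233.5000; (r_i+r_j)·cross = 34.5·233.5000 = 8055.7500
edge 3: (17,25)→(14.5,27)  cross = 17·27 − 14.5·25 = 96.5000; (r_i+r_j)·cross = 31.5·96.5000 = 3039.7500
edge 4: (14.5,27)→(6.5,31)  cross = 14.5·31 − 6.5·27 = 274.0000; (r_i+r_j)·cross = 21·274.0000 = 5754.0000
edge 5: (6.5,31)→(1,24)  cross = 6.5·24 − 1·31 = 125.0000; (r_i+r_j)·cross = 7.5·125.0000 = 937.5000
edge 6: (1,24)→(0.5,22.5)  cross = 1·22.5 − 0.5·24 = 10.5000; (r_i+r_j)·cross = 1.5·10.5000 = 15.7500
Σcross = 524.5000 → A = |Σcross|/2 = 262.2500 mm²
Σ(r_i+r_j)·cross = 16351.2500 → first moment M = |Σ|/6 = 2725.2083
R_c = M/A = 2725.2083/262.2500 = 10.3916 mm
θ = 235° = 4.101524 rad
V = θ·R_c·A = 4.101524·10.3916·262.2500 = 11177.507 mm³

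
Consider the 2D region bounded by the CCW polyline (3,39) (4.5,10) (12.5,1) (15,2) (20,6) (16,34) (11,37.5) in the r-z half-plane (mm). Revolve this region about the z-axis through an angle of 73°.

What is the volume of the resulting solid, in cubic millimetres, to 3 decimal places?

Profile (r,z), 7 vertices: (3,39) (4.5,10) (12.5,1) (15,2) (20,6) (16,34) (11,37.5)
edge 0: (3,39)→(4.5,10)  cross = 3·10 − 4.5·39 = -145.5000; (r_i+r_j)·cross = 7.5·-145.5000 = -1091.2500
edge 1: (4.5,10)→(12.5,1)  cross = 4.5·1 − 12.5·10 = -120.5000; (r_i+r_j)·cross = 17·-120.5000 = -2048.5000
edge 2: (12.5,1)→(15,2)  cross = 12.5·2 − 15·1 = 10.0000; (r_i+r_j)·cross = 27.5·10.0000 = 275.0000
edge 3: (15,2)→(20,6)  cross = 15·6 − 20·2 = 50.0000; (r_i+r_j)·cross = 35·50.0000 = 1750.0000
edge 4: (20,6)→(16,34)  cross = 20·34 − 16·6 = 584.0000; (r_i+r_j)·cross = 36·584.0000 = 21024.0000
edge 5: (16,34)→(11,37.5)  cross = 16·37.5 − 11·34 = 226.0000; (r_i+r_j)·cross = 27·226.0000 = 6102.0000
edge 6: (11,37.5)→(3,39)  cross = 11·39 − 3·37.5 = 316.5000; (r_i+r_j)·cross = 14·316.5000 = 4431.0000
Σcross = 920.5000 → A = |Σcross|/2 = 460.2500 mm²
Σ(r_i+r_j)·cross = 30442.2500 → first moment M = |Σ|/6 = 5073.7083
R_c = M/A = 5073.7083/460.2500 = 11.0238 mm
θ = 73° = 1.274090 rad
V = θ·R_c·A = 1.274090·11.0238·460.2500 = 6464.363 mm³

Volume = 6464.363 mm³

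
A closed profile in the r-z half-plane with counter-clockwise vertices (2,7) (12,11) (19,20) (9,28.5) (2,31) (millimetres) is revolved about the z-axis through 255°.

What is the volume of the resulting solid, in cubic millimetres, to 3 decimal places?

Volume = 9246.100 mm³

Profile (r,z), 5 vertices: (2,7) (12,11) (19,20) (9,28.5) (2,31)
edge 0: (2,7)→(12,11)  cross = 2·11 − 12·7 = -62.0000; (r_i+r_j)·cross = 14·-62.0000 = -868.0000
edge 1: (12,11)→(19,20)  cross = 12·20 − 19·11 = 31.0000; (r_i+r_j)·cross = 31·31.0000 = 961.0000
edge 2: (19,20)→(9,28.5)  cross = 19·28.5 − 9·20 = 361.5000; (r_i+r_j)·cross = 28·361.5000 = 10122.0000
edge 3: (9,28.5)→(2,31)  cross = 9·31 − 2·28.5 = 222.0000; (r_i+r_j)·cross = 11·222.0000 = 2442.0000
edge 4: (2,31)→(2,7)  cross = 2·7 − 2·31 = -48.0000; (r_i+r_j)·cross = 4·-48.0000 = -192.0000
Σcross = 504.5000 → A = |Σcross|/2 = 252.2500 mm²
Σ(r_i+r_j)·cross = 12465.0000 → first moment M = |Σ|/6 = 2077.5000
R_c = M/A = 2077.5000/252.2500 = 8.2359 mm
θ = 255° = 4.450590 rad
V = θ·R_c·A = 4.450590·8.2359·252.2500 = 9246.100 mm³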